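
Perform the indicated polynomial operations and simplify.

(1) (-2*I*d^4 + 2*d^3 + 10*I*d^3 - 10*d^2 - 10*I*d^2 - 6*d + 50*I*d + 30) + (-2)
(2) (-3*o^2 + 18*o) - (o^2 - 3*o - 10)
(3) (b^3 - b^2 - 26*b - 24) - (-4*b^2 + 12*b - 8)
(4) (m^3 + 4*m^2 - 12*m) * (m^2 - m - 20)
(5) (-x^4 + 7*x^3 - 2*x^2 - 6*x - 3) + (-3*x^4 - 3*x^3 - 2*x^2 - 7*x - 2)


(1) = -2*I*d^4 + 2*d^3 + 10*I*d^3 - 10*d^2 - 10*I*d^2 - 6*d + 50*I*d + 28
(2) = -4*o^2 + 21*o + 10
(3) = b^3 + 3*b^2 - 38*b - 16
(4) = m^5 + 3*m^4 - 36*m^3 - 68*m^2 + 240*m
(5) = -4*x^4 + 4*x^3 - 4*x^2 - 13*x - 5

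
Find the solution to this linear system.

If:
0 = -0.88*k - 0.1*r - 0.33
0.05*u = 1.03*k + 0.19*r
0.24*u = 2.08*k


Then:
k = -0.58
r = 1.83
u = -5.05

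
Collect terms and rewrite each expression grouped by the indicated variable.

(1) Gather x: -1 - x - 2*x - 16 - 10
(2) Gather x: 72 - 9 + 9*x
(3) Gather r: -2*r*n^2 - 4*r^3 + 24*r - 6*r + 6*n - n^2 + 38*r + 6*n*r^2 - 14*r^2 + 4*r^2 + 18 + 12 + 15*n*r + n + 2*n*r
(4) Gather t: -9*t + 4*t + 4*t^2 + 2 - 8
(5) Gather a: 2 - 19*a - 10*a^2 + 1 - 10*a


(1) = -3*x - 27
(2) = 9*x + 63
(3) = -n^2 + 7*n - 4*r^3 + r^2*(6*n - 10) + r*(-2*n^2 + 17*n + 56) + 30
(4) = 4*t^2 - 5*t - 6
(5) = -10*a^2 - 29*a + 3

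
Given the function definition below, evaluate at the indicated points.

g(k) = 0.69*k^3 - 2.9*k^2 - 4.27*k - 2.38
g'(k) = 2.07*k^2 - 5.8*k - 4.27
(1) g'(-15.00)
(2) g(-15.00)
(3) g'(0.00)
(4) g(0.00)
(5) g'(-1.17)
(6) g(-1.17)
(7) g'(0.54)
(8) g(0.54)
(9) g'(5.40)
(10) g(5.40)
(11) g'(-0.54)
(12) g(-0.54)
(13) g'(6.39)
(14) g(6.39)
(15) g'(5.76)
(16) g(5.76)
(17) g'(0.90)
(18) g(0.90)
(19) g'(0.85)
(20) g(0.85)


(1) = 548.48
(2) = -2919.58
(3) = -4.27
(4) = -2.38
(5) = 5.35
(6) = -2.46
(7) = -6.80
(8) = -5.42
(9) = 24.77
(10) = -1.35
(11) = -0.53
(12) = -1.03
(13) = 43.19
(14) = 31.95
(15) = 31.00
(16) = 8.67
(17) = -7.81
(18) = -8.07
(19) = -7.70
(20) = -7.68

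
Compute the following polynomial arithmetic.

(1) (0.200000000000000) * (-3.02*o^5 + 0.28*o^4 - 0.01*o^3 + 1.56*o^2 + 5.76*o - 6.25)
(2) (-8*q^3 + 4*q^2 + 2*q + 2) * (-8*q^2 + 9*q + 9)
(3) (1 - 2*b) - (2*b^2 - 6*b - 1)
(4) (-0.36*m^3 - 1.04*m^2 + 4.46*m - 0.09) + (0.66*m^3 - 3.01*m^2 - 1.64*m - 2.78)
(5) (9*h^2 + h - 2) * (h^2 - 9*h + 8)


(1) = -0.604*o^5 + 0.056*o^4 - 0.002*o^3 + 0.312*o^2 + 1.152*o - 1.25
(2) = 64*q^5 - 104*q^4 - 52*q^3 + 38*q^2 + 36*q + 18
(3) = -2*b^2 + 4*b + 2
(4) = 0.3*m^3 - 4.05*m^2 + 2.82*m - 2.87
(5) = 9*h^4 - 80*h^3 + 61*h^2 + 26*h - 16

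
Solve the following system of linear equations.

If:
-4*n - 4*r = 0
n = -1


Then:
n = -1
r = 1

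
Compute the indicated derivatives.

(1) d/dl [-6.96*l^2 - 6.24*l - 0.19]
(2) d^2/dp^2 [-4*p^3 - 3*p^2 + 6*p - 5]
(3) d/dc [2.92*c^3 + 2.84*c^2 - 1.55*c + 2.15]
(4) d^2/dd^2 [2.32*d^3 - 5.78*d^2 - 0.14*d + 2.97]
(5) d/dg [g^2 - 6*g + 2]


(1) = -13.92*l - 6.24
(2) = -24*p - 6
(3) = 8.76*c^2 + 5.68*c - 1.55
(4) = 13.92*d - 11.56
(5) = 2*g - 6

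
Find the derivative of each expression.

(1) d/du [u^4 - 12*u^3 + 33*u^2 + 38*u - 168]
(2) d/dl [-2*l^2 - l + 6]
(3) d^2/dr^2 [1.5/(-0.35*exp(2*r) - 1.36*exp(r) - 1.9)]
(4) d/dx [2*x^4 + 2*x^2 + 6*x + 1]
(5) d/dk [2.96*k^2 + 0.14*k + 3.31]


(1) = 4*u^3 - 36*u^2 + 66*u + 38
(2) = -4*l - 1
(3) = (-1.5*(0.7*exp(r) + 1.36)*(1.4*exp(r) + 2.72)*exp(r) + (2.1*exp(r) + 2.04)*(0.35*exp(2*r) + 1.36*exp(r) + 1.9))*exp(r)/(0.35*exp(2*r) + 1.36*exp(r) + 1.9)^3
(4) = 8*x^3 + 4*x + 6
(5) = 5.92*k + 0.14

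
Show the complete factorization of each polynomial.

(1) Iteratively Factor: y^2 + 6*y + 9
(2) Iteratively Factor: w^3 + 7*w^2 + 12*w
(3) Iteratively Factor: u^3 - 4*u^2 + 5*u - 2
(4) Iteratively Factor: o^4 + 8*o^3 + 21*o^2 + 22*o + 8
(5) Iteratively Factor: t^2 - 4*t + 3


(1) = (y + 3)*(y + 3)
(2) = (w + 4)*(w^2 + 3*w) = w*(w + 4)*(w + 3)
(3) = (u - 1)*(u^2 - 3*u + 2) = (u - 1)^2*(u - 2)
(4) = (o + 2)*(o^3 + 6*o^2 + 9*o + 4) = (o + 2)*(o + 4)*(o^2 + 2*o + 1) = (o + 1)*(o + 2)*(o + 4)*(o + 1)
(5) = (t - 3)*(t - 1)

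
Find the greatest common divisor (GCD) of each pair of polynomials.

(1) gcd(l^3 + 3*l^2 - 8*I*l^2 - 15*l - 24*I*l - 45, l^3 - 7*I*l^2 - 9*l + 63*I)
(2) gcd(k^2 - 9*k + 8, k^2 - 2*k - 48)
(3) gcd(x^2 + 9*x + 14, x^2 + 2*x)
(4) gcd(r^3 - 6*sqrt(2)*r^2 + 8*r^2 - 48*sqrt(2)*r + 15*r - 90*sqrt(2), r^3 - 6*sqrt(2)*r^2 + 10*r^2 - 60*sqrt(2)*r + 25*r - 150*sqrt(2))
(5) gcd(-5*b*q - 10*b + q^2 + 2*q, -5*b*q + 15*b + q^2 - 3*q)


(1) = l + 3
(2) = gcd((k - 8)*(k - 1), (k - 8)*(k + 6)) = k - 8
(3) = gcd((x + 2)*(x + 7), x*(x + 2)) = x + 2
(4) = r^2 + r*(5 - 6*sqrt(2)) - 30*sqrt(2)
(5) = gcd((-5*b + q)*(q + 2), (-5*b + q)*(q - 3)) = -5*b + q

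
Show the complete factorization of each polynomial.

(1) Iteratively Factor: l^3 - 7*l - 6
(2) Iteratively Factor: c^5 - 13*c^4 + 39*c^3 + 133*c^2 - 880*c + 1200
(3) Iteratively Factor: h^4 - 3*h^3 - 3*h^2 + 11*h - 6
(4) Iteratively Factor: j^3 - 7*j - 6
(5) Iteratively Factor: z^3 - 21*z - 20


(1) = (l - 3)*(l^2 + 3*l + 2) = (l - 3)*(l + 2)*(l + 1)
(2) = (c - 5)*(c^4 - 8*c^3 - c^2 + 128*c - 240) = (c - 5)*(c - 3)*(c^3 - 5*c^2 - 16*c + 80) = (c - 5)^2*(c - 3)*(c^2 - 16) = (c - 5)^2*(c - 3)*(c + 4)*(c - 4)
(3) = (h - 1)*(h^3 - 2*h^2 - 5*h + 6) = (h - 3)*(h - 1)*(h^2 + h - 2) = (h - 3)*(h - 1)*(h + 2)*(h - 1)
(4) = (j + 1)*(j^2 - j - 6) = (j - 3)*(j + 1)*(j + 2)
(5) = (z + 1)*(z^2 - z - 20) = (z - 5)*(z + 1)*(z + 4)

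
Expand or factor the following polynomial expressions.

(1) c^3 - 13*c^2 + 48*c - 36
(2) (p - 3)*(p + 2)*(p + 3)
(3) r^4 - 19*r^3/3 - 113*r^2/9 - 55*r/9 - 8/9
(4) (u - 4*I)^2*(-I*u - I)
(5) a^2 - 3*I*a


(1) = (c - 6)^2*(c - 1)
(2) = p^3 + 2*p^2 - 9*p - 18
(3) = (r - 8)*(r + 1/3)^2*(r + 1)
(4) = -I*u^3 - 8*u^2 - I*u^2 - 8*u + 16*I*u + 16*I
(5) = a*(a - 3*I)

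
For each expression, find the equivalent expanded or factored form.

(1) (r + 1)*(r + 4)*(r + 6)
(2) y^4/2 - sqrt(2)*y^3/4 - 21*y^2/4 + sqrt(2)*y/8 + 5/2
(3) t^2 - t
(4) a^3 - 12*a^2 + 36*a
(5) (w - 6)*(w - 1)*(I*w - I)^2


(1) = r^3 + 11*r^2 + 34*r + 24
(2) = (y/2 + sqrt(2))*(y - 5*sqrt(2)/2)*(y - sqrt(2)/2)*(y + sqrt(2)/2)
(3) = t*(t - 1)
(4) = a*(a - 6)^2
(5) = -w^4 + 9*w^3 - 21*w^2 + 19*w - 6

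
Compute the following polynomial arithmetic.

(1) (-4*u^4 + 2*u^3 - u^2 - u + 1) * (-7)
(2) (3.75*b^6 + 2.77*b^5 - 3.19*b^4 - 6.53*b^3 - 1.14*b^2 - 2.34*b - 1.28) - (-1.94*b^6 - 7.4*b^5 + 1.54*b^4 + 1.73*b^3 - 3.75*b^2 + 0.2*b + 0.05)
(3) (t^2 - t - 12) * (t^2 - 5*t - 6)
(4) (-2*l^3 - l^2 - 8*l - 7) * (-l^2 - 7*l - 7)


(1) = 28*u^4 - 14*u^3 + 7*u^2 + 7*u - 7
(2) = 5.69*b^6 + 10.17*b^5 - 4.73*b^4 - 8.26*b^3 + 2.61*b^2 - 2.54*b - 1.33
(3) = t^4 - 6*t^3 - 13*t^2 + 66*t + 72
(4) = 2*l^5 + 15*l^4 + 29*l^3 + 70*l^2 + 105*l + 49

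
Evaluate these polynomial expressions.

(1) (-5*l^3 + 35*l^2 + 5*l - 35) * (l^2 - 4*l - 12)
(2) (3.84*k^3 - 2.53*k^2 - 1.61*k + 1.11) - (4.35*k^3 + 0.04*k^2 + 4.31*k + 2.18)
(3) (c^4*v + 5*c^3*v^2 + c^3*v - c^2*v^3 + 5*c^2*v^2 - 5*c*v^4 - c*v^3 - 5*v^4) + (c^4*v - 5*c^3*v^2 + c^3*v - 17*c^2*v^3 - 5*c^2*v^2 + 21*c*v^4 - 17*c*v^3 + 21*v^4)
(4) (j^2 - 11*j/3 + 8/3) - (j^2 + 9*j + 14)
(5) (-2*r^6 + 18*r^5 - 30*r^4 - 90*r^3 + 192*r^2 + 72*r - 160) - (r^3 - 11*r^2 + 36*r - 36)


(1) = -5*l^5 + 55*l^4 - 75*l^3 - 475*l^2 + 80*l + 420
(2) = -0.51*k^3 - 2.57*k^2 - 5.92*k - 1.07
(3) = 2*c^4*v + 2*c^3*v - 18*c^2*v^3 + 16*c*v^4 - 18*c*v^3 + 16*v^4
(4) = -38*j/3 - 34/3
(5) = -2*r^6 + 18*r^5 - 30*r^4 - 91*r^3 + 203*r^2 + 36*r - 124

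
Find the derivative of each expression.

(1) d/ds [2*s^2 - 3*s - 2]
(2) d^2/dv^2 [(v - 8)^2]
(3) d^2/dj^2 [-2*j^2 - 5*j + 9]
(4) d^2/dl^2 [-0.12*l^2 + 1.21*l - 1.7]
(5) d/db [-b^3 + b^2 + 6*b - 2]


(1) = 4*s - 3
(2) = 2
(3) = -4
(4) = -0.240000000000000
(5) = -3*b^2 + 2*b + 6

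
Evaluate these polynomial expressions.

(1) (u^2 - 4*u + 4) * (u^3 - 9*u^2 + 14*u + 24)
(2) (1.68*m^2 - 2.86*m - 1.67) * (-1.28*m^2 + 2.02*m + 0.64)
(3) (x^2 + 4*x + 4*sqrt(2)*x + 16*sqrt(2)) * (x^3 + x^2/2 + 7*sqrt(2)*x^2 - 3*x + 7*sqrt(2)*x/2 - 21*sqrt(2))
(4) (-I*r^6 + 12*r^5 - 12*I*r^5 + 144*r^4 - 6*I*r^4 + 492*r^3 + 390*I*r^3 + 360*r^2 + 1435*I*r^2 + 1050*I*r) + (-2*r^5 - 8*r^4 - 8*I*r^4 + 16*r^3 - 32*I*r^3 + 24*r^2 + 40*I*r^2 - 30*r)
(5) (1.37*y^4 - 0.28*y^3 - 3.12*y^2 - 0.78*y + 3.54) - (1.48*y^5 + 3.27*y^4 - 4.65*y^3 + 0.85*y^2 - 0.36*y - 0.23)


(1) = u^5 - 13*u^4 + 54*u^3 - 68*u^2 - 40*u + 96
(2) = -2.1504*m^4 + 7.0544*m^3 - 2.5644*m^2 - 5.2038*m - 1.0688
(3) = x^5 + 9*x^4/2 + 11*sqrt(2)*x^4 + 55*x^3 + 99*sqrt(2)*x^3/2 - 11*sqrt(2)*x^2 + 240*x^2 - 132*sqrt(2)*x - 56*x - 672
(4) = -I*r^6 + 10*r^5 - 12*I*r^5 + 136*r^4 - 14*I*r^4 + 508*r^3 + 358*I*r^3 + 384*r^2 + 1475*I*r^2 - 30*r + 1050*I*r
(5) = -1.48*y^5 - 1.9*y^4 + 4.37*y^3 - 3.97*y^2 - 0.42*y + 3.77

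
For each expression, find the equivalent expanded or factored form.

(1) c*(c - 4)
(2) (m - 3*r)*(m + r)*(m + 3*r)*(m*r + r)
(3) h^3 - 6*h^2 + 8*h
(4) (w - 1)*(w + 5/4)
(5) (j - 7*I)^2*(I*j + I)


(1) = c^2 - 4*c
(2) = m^4*r + m^3*r^2 + m^3*r - 9*m^2*r^3 + m^2*r^2 - 9*m*r^4 - 9*m*r^3 - 9*r^4
(3) = h*(h - 4)*(h - 2)
(4) = w^2 + w/4 - 5/4
(5) = I*j^3 + 14*j^2 + I*j^2 + 14*j - 49*I*j - 49*I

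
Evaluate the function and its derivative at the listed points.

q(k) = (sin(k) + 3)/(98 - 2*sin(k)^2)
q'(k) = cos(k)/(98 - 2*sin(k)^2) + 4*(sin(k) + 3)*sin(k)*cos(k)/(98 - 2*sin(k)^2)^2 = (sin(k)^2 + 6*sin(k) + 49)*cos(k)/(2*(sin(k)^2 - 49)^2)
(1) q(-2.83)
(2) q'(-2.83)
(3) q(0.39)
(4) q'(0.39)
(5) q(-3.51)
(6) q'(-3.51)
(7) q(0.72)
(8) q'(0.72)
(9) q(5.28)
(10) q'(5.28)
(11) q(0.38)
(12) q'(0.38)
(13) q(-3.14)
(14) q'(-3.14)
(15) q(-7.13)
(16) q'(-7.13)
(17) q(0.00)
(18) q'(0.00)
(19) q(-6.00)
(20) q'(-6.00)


(1) = 0.03
(2) = -0.01
(3) = 0.03
(4) = 0.01
(5) = 0.03
(6) = -0.01
(7) = 0.04
(8) = 0.01
(9) = 0.02
(10) = 0.01
(11) = 0.03
(12) = 0.01
(13) = 0.03
(14) = -0.01
(15) = 0.02
(16) = 0.01
(17) = 0.03
(18) = 0.01
(19) = 0.03
(20) = 0.01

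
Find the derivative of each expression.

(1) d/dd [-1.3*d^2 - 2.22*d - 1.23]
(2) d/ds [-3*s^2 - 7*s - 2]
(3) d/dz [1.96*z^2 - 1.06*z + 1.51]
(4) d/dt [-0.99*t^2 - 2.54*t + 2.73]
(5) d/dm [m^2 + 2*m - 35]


(1) = -2.6*d - 2.22
(2) = -6*s - 7
(3) = 3.92*z - 1.06
(4) = -1.98*t - 2.54
(5) = 2*m + 2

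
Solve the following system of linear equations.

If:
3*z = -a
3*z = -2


Then:
a = 2
z = -2/3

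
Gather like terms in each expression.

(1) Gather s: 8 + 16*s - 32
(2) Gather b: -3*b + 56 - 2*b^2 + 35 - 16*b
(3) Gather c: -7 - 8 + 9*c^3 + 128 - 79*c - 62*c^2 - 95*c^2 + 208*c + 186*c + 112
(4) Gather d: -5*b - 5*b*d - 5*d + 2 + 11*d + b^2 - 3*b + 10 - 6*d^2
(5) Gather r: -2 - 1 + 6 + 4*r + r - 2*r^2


(1) = 16*s - 24
(2) = -2*b^2 - 19*b + 91
(3) = 9*c^3 - 157*c^2 + 315*c + 225
(4) = b^2 - 8*b - 6*d^2 + d*(6 - 5*b) + 12
(5) = -2*r^2 + 5*r + 3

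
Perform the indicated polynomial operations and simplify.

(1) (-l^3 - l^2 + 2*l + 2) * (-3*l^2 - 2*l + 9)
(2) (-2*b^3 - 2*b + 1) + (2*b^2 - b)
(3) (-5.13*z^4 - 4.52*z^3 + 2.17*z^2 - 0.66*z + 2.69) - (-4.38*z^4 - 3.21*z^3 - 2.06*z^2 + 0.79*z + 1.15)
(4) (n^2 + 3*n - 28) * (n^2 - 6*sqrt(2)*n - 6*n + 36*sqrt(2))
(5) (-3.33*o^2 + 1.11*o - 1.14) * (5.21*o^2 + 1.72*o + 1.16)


(1) = 3*l^5 + 5*l^4 - 13*l^3 - 19*l^2 + 14*l + 18
(2) = -2*b^3 + 2*b^2 - 3*b + 1
(3) = -0.75*z^4 - 1.31*z^3 + 4.23*z^2 - 1.45*z + 1.54
(4) = n^4 - 6*sqrt(2)*n^3 - 3*n^3 - 46*n^2 + 18*sqrt(2)*n^2 + 168*n + 276*sqrt(2)*n - 1008*sqrt(2)
(5) = -17.3493*o^4 + 0.0555*o^3 - 7.893*o^2 - 0.6732*o - 1.3224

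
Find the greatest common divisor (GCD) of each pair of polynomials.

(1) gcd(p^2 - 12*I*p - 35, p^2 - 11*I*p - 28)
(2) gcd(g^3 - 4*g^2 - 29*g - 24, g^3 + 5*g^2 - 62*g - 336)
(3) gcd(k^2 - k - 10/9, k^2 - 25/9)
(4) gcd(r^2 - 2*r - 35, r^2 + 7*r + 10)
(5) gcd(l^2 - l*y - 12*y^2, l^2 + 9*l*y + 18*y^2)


(1) = gcd((p - 7*I)*(p - 5*I), (p - 7*I)*(p - 4*I)) = p - 7*I
(2) = g - 8
(3) = k - 5/3
(4) = gcd((r - 7)*(r + 5), (r + 2)*(r + 5)) = r + 5
(5) = gcd((l - 4*y)*(l + 3*y), (l + 3*y)*(l + 6*y)) = l + 3*y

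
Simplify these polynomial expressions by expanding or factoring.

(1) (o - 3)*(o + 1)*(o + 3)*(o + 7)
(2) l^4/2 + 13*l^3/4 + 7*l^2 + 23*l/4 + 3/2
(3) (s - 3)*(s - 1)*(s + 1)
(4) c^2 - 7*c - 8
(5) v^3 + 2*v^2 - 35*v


(1) = o^4 + 8*o^3 - 2*o^2 - 72*o - 63
(2) = (l/2 + 1)*(l + 1/2)*(l + 1)*(l + 3)
(3) = s^3 - 3*s^2 - s + 3
(4) = (c - 8)*(c + 1)
(5) = v*(v - 5)*(v + 7)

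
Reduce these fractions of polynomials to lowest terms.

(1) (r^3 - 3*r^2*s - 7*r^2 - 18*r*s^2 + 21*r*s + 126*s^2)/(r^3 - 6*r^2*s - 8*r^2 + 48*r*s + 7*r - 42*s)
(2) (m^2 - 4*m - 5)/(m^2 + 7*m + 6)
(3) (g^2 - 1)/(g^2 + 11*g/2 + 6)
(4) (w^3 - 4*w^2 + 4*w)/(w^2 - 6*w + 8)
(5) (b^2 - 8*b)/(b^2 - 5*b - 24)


(1) = (r + 3*s)/(r - 1)
(2) = (m - 5)/(m + 6)
(3) = (2*g^2 - 2)/(2*g^2 + 11*g + 12)
(4) = (w^2 - 2*w)/(w - 4)
(5) = b/(b + 3)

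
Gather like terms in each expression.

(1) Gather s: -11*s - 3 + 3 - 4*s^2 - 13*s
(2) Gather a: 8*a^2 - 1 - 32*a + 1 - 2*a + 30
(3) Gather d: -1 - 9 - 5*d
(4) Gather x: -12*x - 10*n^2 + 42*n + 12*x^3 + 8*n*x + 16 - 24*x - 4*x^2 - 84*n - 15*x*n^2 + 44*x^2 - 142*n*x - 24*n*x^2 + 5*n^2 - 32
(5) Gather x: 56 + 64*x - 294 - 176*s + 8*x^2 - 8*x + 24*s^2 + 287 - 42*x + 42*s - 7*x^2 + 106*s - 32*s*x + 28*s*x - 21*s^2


(1) = -4*s^2 - 24*s
(2) = 8*a^2 - 34*a + 30
(3) = -5*d - 10
(4) = -5*n^2 - 42*n + 12*x^3 + x^2*(40 - 24*n) + x*(-15*n^2 - 134*n - 36) - 16
(5) = 3*s^2 - 28*s + x^2 + x*(14 - 4*s) + 49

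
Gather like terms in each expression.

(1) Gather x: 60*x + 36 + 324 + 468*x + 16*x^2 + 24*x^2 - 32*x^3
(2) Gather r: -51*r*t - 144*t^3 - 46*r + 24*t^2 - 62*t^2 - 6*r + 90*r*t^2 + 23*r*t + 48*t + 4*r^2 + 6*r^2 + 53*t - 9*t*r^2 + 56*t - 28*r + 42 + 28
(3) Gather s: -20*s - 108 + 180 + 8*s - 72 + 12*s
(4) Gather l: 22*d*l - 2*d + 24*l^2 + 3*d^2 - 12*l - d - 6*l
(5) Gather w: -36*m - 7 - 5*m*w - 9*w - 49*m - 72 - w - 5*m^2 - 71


(1) = -32*x^3 + 40*x^2 + 528*x + 360
(2) = r^2*(10 - 9*t) + r*(90*t^2 - 28*t - 80) - 144*t^3 - 38*t^2 + 157*t + 70
(3) = 0
(4) = 3*d^2 - 3*d + 24*l^2 + l*(22*d - 18)
(5) = -5*m^2 - 85*m + w*(-5*m - 10) - 150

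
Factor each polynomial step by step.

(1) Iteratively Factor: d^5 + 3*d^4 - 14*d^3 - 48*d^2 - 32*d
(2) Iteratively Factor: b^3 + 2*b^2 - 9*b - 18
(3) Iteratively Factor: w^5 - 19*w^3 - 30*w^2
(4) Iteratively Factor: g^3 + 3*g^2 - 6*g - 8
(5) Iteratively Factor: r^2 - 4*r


(1) = (d - 4)*(d^4 + 7*d^3 + 14*d^2 + 8*d) = d*(d - 4)*(d^3 + 7*d^2 + 14*d + 8) = d*(d - 4)*(d + 4)*(d^2 + 3*d + 2) = d*(d - 4)*(d + 2)*(d + 4)*(d + 1)
(2) = (b + 3)*(b^2 - b - 6) = (b + 2)*(b + 3)*(b - 3)
(3) = (w)*(w^4 - 19*w^2 - 30*w) = w*(w + 2)*(w^3 - 2*w^2 - 15*w) = w*(w - 5)*(w + 2)*(w^2 + 3*w) = w^2*(w - 5)*(w + 2)*(w + 3)
(4) = (g + 1)*(g^2 + 2*g - 8) = (g - 2)*(g + 1)*(g + 4)
(5) = (r)*(r - 4)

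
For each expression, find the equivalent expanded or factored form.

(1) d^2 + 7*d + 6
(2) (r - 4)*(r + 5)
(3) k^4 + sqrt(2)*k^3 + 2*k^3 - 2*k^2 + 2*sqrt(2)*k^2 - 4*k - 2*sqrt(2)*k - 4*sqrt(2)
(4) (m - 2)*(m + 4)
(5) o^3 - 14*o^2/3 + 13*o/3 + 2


(1) = (d + 1)*(d + 6)
(2) = r^2 + r - 20
(3) = (k + 2)*(k - sqrt(2))*(k + sqrt(2))^2
(4) = m^2 + 2*m - 8
(5) = (o - 3)*(o - 2)*(o + 1/3)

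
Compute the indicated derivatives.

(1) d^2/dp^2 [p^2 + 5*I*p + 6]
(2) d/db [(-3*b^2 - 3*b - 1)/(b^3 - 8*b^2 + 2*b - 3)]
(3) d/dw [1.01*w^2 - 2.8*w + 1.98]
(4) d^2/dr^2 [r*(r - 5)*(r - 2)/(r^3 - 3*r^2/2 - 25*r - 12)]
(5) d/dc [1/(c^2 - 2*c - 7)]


(1) = 2
(2) = (3*b^4 + 6*b^3 - 27*b^2 + 2*b + 11)/(b^6 - 16*b^5 + 68*b^4 - 38*b^3 + 52*b^2 - 12*b + 9)
(3) = 2.02*w - 2.8
(4) = 8*(-11*r^6 + 210*r^5 - 996*r^4 + 1108*r^3 + 3996*r^2 - 216*r - 8016)/(8*r^9 - 36*r^8 - 546*r^7 + 1485*r^6 + 14514*r^5 - 8748*r^4 - 143144*r^3 - 185184*r^2 - 86400*r - 13824)
(5) = 2*(1 - c)/(-c^2 + 2*c + 7)^2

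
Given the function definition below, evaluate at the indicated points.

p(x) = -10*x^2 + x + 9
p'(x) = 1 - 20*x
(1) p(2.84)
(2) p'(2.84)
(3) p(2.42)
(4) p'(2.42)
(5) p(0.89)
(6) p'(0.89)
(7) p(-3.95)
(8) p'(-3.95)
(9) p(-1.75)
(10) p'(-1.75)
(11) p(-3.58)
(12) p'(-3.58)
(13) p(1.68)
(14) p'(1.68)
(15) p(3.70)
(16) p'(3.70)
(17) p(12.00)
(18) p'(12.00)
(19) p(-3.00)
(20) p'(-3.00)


(1) = -68.82
(2) = -55.80
(3) = -47.14
(4) = -47.40
(5) = 1.97
(6) = -16.80
(7) = -150.97
(8) = 80.00
(9) = -23.38
(10) = 36.00
(11) = -122.74
(12) = 72.60
(13) = -17.54
(14) = -32.60
(15) = -124.20
(16) = -73.00
(17) = -1419.00
(18) = -239.00
(19) = -84.00
(20) = 61.00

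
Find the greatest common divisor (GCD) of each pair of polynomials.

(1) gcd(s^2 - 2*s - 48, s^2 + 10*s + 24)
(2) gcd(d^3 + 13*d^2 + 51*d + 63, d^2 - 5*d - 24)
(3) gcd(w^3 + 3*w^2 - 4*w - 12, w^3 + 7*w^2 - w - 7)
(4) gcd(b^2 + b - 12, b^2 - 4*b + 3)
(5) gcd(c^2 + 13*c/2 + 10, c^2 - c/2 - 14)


(1) = gcd((s - 8)*(s + 6), (s + 4)*(s + 6)) = s + 6
(2) = d + 3
(3) = 1
(4) = b - 3
(5) = 1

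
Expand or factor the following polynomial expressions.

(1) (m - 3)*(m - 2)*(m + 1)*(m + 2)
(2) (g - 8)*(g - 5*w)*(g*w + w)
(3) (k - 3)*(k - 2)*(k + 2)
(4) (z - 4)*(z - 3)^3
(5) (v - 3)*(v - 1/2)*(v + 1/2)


(1) = m^4 - 2*m^3 - 7*m^2 + 8*m + 12
(2) = g^3*w - 5*g^2*w^2 - 7*g^2*w + 35*g*w^2 - 8*g*w + 40*w^2
(3) = k^3 - 3*k^2 - 4*k + 12
(4) = z^4 - 13*z^3 + 63*z^2 - 135*z + 108
(5) = v^3 - 3*v^2 - v/4 + 3/4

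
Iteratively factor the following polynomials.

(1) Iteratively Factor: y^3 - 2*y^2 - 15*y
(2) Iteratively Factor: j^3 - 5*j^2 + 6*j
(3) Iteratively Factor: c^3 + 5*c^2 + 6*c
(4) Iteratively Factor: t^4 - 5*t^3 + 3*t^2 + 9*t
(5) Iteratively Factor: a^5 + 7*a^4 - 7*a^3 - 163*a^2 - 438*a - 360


(1) = (y + 3)*(y^2 - 5*y) = y*(y + 3)*(y - 5)
(2) = (j - 2)*(j^2 - 3*j) = (j - 3)*(j - 2)*(j)
(3) = (c)*(c^2 + 5*c + 6) = c*(c + 2)*(c + 3)
(4) = (t)*(t^3 - 5*t^2 + 3*t + 9) = t*(t - 3)*(t^2 - 2*t - 3) = t*(t - 3)*(t + 1)*(t - 3)
(5) = (a + 3)*(a^4 + 4*a^3 - 19*a^2 - 106*a - 120) = (a + 2)*(a + 3)*(a^3 + 2*a^2 - 23*a - 60) = (a + 2)*(a + 3)^2*(a^2 - a - 20) = (a + 2)*(a + 3)^2*(a + 4)*(a - 5)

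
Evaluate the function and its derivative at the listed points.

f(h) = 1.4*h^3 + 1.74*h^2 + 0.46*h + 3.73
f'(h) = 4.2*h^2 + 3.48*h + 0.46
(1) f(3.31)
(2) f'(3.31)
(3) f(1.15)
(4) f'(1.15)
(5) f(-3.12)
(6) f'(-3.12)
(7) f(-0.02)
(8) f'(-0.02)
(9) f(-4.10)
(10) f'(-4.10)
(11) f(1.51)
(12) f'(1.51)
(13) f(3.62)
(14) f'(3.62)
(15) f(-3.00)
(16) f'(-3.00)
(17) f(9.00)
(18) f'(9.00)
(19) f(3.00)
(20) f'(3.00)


(1) = 75.09
(2) = 57.99
(3) = 8.69
(4) = 10.02
(5) = -23.29
(6) = 30.49
(7) = 3.72
(8) = 0.39
(9) = -65.40
(10) = 56.79
(11) = 13.21
(12) = 15.29
(13) = 94.61
(14) = 68.10
(15) = -19.79
(16) = 27.82
(17) = 1169.41
(18) = 371.98
(19) = 58.57
(20) = 48.70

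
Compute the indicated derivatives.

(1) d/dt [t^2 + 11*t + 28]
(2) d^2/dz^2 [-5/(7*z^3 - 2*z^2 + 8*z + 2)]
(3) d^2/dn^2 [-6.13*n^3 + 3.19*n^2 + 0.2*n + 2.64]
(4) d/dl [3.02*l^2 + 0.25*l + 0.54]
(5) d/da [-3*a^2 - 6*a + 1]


(1) = 2*t + 11
(2) = 10*((21*z - 2)*(7*z^3 - 2*z^2 + 8*z + 2) - (21*z^2 - 4*z + 8)^2)/(7*z^3 - 2*z^2 + 8*z + 2)^3
(3) = 6.38 - 36.78*n
(4) = 6.04*l + 0.25
(5) = -6*a - 6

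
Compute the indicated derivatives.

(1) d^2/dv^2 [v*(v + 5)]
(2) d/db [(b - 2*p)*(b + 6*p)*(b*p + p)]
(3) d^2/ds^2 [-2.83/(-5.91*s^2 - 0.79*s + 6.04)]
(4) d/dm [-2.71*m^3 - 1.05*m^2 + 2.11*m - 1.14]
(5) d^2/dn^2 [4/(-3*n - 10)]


(1) = 2
(2) = p*(3*b^2 + 8*b*p + 2*b - 12*p^2 + 4*p)
(3) = (-197.693046*s^2 - 26.425974*s + 2.83*(11.82*s + 0.79)*(23.64*s + 1.58) + 202.041624)/(5.91*s^2 + 0.79*s - 6.04)^3
(4) = -8.13*m^2 - 2.1*m + 2.11
(5) = -72/(3*n + 10)^3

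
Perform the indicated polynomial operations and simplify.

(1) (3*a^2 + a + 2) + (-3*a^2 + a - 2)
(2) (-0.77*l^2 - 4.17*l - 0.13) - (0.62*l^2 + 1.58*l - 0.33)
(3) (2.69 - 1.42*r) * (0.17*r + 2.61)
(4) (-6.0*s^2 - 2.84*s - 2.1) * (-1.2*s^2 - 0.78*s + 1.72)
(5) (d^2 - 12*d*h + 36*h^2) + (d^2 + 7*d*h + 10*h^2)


(1) = 2*a
(2) = -1.39*l^2 - 5.75*l + 0.2
(3) = -0.2414*r^2 - 3.2489*r + 7.0209
(4) = 7.2*s^4 + 8.088*s^3 - 5.5848*s^2 - 3.2468*s - 3.612
(5) = 2*d^2 - 5*d*h + 46*h^2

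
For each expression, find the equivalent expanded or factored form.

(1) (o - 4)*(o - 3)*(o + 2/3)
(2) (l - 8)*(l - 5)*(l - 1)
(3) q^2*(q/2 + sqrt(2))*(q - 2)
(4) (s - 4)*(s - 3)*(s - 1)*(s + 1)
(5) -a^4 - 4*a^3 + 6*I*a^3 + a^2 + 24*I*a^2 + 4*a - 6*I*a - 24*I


(1) = o^3 - 19*o^2/3 + 22*o/3 + 8
(2) = l^3 - 14*l^2 + 53*l - 40
(3) = q^4/2 - q^3 + sqrt(2)*q^3 - 2*sqrt(2)*q^2
(4) = s^4 - 7*s^3 + 11*s^2 + 7*s - 12
(5) = (a + 4)*(a - 6*I)*(I*a - I)*(I*a + I)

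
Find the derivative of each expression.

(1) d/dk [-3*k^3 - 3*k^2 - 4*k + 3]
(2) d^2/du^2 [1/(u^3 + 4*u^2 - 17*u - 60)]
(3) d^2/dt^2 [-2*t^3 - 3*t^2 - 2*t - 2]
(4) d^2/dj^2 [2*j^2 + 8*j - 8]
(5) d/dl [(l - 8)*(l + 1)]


(1) = -9*k^2 - 6*k - 4
(2) = 2*(-(3*u + 4)*(u^3 + 4*u^2 - 17*u - 60) + (3*u^2 + 8*u - 17)^2)/(u^3 + 4*u^2 - 17*u - 60)^3
(3) = -12*t - 6
(4) = 4
(5) = 2*l - 7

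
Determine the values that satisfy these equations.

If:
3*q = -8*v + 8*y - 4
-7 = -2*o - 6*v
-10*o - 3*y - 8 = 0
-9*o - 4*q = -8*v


Then:
o = -500/183
q = 5656/549
v = 2281/1098
y = 3536/549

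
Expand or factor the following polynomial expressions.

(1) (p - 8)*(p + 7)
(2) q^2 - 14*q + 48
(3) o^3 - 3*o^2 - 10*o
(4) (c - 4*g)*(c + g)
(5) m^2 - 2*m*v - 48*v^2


(1) = p^2 - p - 56
(2) = (q - 8)*(q - 6)
(3) = o*(o - 5)*(o + 2)
(4) = c^2 - 3*c*g - 4*g^2
(5) = (m - 8*v)*(m + 6*v)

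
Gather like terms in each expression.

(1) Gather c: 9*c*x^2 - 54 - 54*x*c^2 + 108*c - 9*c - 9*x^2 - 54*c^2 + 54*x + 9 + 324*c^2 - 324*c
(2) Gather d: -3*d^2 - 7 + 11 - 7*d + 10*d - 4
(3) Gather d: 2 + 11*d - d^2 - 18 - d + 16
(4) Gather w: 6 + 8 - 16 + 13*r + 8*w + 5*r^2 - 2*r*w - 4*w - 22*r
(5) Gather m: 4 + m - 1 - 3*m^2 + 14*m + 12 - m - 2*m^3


(1) = c^2*(270 - 54*x) + c*(9*x^2 - 225) - 9*x^2 + 54*x - 45
(2) = -3*d^2 + 3*d
(3) = -d^2 + 10*d
(4) = 5*r^2 - 9*r + w*(4 - 2*r) - 2
(5) = -2*m^3 - 3*m^2 + 14*m + 15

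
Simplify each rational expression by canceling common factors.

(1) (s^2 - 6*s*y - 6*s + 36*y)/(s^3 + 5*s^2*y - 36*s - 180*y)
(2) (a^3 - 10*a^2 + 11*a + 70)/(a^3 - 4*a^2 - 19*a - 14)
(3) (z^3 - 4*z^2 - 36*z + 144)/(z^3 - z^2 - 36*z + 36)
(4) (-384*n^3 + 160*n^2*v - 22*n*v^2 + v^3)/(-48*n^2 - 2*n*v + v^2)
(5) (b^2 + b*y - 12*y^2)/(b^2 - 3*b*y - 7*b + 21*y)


(1) = (s - 6*y)/(s^2 + 5*s*y + 6*s + 30*y)
(2) = (a - 5)/(a + 1)
(3) = (z - 4)/(z - 1)
(4) = (48*n^2 - 14*n*v + v^2)/(6*n + v)
(5) = (b + 4*y)/(b - 7)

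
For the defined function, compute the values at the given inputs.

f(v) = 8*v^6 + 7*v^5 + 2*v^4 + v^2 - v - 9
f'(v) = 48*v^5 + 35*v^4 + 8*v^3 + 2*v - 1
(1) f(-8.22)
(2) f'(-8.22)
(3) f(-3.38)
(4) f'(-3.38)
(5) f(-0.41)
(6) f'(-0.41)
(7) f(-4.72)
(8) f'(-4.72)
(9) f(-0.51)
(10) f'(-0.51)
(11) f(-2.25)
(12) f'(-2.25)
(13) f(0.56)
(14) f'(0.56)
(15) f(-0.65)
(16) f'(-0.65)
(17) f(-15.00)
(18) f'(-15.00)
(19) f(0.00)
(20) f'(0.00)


(1) = 2214361.67
(2) = -1646027.85
(3) = 9107.43
(4) = -16923.65
(5) = -8.41
(6) = -1.94
(7) = 73071.00
(8) = -95928.09
(9) = -8.20
(10) = -2.37
(11) = 683.89
(12) = -1967.54
(13) = -8.42
(14) = 7.61
(15) = -7.78
(16) = -3.82
(17) = 85910856.00
(18) = -34705156.00
(19) = -9.00
(20) = -1.00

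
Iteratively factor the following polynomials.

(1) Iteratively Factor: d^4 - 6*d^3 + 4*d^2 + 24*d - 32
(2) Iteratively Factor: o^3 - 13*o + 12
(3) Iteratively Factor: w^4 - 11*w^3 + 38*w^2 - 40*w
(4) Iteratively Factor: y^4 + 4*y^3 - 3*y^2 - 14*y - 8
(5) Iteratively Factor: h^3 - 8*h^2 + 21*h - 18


(1) = (d - 2)*(d^3 - 4*d^2 - 4*d + 16) = (d - 4)*(d - 2)*(d^2 - 4) = (d - 4)*(d - 2)^2*(d + 2)
(2) = (o - 3)*(o^2 + 3*o - 4) = (o - 3)*(o - 1)*(o + 4)
(3) = (w - 4)*(w^3 - 7*w^2 + 10*w) = w*(w - 4)*(w^2 - 7*w + 10) = w*(w - 5)*(w - 4)*(w - 2)
(4) = (y + 1)*(y^3 + 3*y^2 - 6*y - 8) = (y + 1)^2*(y^2 + 2*y - 8) = (y + 1)^2*(y + 4)*(y - 2)
(5) = (h - 3)*(h^2 - 5*h + 6) = (h - 3)^2*(h - 2)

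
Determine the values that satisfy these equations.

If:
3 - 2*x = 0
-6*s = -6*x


Then:
s = 3/2
x = 3/2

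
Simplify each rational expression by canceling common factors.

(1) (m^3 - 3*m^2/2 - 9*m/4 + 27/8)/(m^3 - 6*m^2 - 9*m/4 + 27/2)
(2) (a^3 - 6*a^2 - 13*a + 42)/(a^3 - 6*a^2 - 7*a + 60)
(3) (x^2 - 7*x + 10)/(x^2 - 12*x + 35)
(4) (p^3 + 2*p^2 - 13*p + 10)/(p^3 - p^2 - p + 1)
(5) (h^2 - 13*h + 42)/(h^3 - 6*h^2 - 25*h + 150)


(1) = (2*m - 3)/(2*m - 12)
(2) = (a^2 - 9*a + 14)/(a^2 - 9*a + 20)
(3) = (x - 2)/(x - 7)
(4) = (p^2 + 3*p - 10)/(p^2 - 1)
(5) = (h - 7)/(h^2 - 25)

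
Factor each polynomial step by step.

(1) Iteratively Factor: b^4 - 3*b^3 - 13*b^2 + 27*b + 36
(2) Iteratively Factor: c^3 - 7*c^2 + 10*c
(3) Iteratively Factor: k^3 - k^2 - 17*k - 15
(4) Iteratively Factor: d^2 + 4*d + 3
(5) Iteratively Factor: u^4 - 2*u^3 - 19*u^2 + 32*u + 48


(1) = (b + 1)*(b^3 - 4*b^2 - 9*b + 36) = (b - 4)*(b + 1)*(b^2 - 9) = (b - 4)*(b + 1)*(b + 3)*(b - 3)
(2) = (c)*(c^2 - 7*c + 10) = c*(c - 5)*(c - 2)
(3) = (k + 3)*(k^2 - 4*k - 5) = (k + 1)*(k + 3)*(k - 5)
(4) = (d + 3)*(d + 1)
(5) = (u - 4)*(u^3 + 2*u^2 - 11*u - 12) = (u - 4)*(u - 3)*(u^2 + 5*u + 4) = (u - 4)*(u - 3)*(u + 1)*(u + 4)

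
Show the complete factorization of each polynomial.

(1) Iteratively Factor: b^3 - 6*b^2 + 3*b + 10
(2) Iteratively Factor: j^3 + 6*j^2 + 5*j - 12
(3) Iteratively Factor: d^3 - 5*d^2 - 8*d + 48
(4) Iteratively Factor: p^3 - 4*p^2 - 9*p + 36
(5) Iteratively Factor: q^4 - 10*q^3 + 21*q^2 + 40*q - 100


(1) = (b - 2)*(b^2 - 4*b - 5) = (b - 2)*(b + 1)*(b - 5)
(2) = (j - 1)*(j^2 + 7*j + 12) = (j - 1)*(j + 3)*(j + 4)
(3) = (d + 3)*(d^2 - 8*d + 16) = (d - 4)*(d + 3)*(d - 4)
(4) = (p - 3)*(p^2 - p - 12) = (p - 4)*(p - 3)*(p + 3)
(5) = (q - 5)*(q^3 - 5*q^2 - 4*q + 20) = (q - 5)^2*(q^2 - 4) = (q - 5)^2*(q + 2)*(q - 2)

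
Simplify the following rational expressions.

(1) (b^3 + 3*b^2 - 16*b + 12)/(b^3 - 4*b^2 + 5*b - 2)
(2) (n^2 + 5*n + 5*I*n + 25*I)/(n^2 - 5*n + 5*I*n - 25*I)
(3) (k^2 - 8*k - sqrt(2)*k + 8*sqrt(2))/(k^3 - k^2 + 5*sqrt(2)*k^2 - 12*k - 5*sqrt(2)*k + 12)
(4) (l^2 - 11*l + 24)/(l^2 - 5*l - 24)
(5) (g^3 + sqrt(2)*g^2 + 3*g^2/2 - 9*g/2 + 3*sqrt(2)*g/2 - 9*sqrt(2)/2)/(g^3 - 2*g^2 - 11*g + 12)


(1) = (b + 6)/(b - 1)
(2) = (n + 5)/(n - 5)
(3) = (k - 8)/(k^2 + k*(-1 + 6*sqrt(2)) - 6*sqrt(2))
(4) = (l - 3)/(l + 3)
(5) = (2*g^2 + g*(-3 + 2*sqrt(2)) - 3*sqrt(2))/(2*g^2 - 10*g + 8)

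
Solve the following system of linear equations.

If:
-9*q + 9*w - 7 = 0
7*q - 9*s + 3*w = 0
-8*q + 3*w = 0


Then:
q = 7/15
s = 7/9
w = 56/45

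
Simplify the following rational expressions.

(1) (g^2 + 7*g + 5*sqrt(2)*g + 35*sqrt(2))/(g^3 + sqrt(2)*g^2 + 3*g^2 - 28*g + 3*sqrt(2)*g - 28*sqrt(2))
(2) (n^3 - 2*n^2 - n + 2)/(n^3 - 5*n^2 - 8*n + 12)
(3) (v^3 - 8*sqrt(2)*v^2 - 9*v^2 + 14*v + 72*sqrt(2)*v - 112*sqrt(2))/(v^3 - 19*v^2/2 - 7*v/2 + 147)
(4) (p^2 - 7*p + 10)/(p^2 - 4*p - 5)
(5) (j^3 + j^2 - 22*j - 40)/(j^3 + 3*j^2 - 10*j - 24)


(1) = (g + 5*sqrt(2))/(g^2 + g*(-4 + sqrt(2)) - 4*sqrt(2))
(2) = (n^2 - n - 2)/(n^2 - 4*n - 12)
(3) = (2*v^2 + v*(-16*sqrt(2) - 4) + 32*sqrt(2))/(2*v^2 - 5*v - 42)
(4) = (p - 2)/(p + 1)
(5) = (j - 5)/(j - 3)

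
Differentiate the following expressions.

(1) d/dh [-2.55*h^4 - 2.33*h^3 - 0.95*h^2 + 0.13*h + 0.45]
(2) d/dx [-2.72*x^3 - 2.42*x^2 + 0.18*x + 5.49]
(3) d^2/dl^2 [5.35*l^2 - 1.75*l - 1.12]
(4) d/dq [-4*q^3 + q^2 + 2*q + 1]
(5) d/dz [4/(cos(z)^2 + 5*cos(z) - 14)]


(1) = -10.2*h^3 - 6.99*h^2 - 1.9*h + 0.13
(2) = -8.16*x^2 - 4.84*x + 0.18
(3) = 10.7000000000000
(4) = -12*q^2 + 2*q + 2
(5) = 4*(2*cos(z) + 5)*sin(z)/(cos(z)^2 + 5*cos(z) - 14)^2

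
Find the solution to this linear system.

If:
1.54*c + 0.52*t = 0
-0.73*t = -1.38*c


Then:
c = 0.00
t = 0.00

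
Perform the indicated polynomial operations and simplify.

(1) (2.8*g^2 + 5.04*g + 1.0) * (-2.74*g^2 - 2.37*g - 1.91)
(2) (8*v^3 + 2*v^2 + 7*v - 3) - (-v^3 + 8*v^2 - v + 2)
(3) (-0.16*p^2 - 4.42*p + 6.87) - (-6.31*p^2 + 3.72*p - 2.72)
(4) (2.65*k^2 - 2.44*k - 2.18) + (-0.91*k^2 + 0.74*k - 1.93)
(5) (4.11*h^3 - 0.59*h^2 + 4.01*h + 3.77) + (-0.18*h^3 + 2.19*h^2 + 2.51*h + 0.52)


(1) = -7.672*g^4 - 20.4456*g^3 - 20.0328*g^2 - 11.9964*g - 1.91
(2) = 9*v^3 - 6*v^2 + 8*v - 5
(3) = 6.15*p^2 - 8.14*p + 9.59
(4) = 1.74*k^2 - 1.7*k - 4.11
(5) = 3.93*h^3 + 1.6*h^2 + 6.52*h + 4.29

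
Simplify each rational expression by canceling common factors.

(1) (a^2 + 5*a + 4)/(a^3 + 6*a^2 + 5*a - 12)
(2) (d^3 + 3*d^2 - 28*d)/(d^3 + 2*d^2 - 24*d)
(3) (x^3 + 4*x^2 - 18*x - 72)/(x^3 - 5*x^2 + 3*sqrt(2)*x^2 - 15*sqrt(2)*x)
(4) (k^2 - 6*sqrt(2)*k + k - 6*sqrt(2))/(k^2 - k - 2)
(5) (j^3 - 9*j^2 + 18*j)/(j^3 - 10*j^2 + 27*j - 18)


(1) = (a + 1)/(a^2 + 2*a - 3)
(2) = (d + 7)/(d + 6)
(3) = (x^2 + x*(4 - 3*sqrt(2)) - 12*sqrt(2))/(x^2 - 5*x)
(4) = (k - 6*sqrt(2))/(k - 2)
(5) = j/(j - 1)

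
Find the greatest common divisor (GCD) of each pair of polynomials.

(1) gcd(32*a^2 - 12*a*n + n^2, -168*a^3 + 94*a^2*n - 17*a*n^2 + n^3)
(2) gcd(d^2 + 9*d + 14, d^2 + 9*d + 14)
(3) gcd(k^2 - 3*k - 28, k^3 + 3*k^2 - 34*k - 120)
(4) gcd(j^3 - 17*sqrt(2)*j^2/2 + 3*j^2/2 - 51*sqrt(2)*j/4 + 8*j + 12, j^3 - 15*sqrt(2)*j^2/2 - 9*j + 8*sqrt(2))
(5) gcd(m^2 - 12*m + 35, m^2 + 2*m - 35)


(1) = gcd((-8*a + n)*(-4*a + n), (-7*a + n)*(-6*a + n)*(-4*a + n)) = 4*a - n
(2) = d^2 + 9*d + 14
(3) = gcd((k - 7)*(k + 4), (k - 6)*(k + 4)*(k + 5)) = k + 4
(4) = j^2 - 17*sqrt(2)*j/2 + 8
(5) = gcd((m - 7)*(m - 5), (m - 5)*(m + 7)) = m - 5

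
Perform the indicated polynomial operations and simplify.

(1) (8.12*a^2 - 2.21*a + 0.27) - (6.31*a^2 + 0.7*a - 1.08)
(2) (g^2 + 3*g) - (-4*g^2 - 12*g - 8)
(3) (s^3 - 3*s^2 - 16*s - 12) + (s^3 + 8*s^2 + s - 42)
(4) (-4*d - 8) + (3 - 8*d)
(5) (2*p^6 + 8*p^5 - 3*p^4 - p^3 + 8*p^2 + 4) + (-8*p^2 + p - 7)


(1) = 1.81*a^2 - 2.91*a + 1.35
(2) = 5*g^2 + 15*g + 8
(3) = 2*s^3 + 5*s^2 - 15*s - 54
(4) = -12*d - 5
(5) = 2*p^6 + 8*p^5 - 3*p^4 - p^3 + p - 3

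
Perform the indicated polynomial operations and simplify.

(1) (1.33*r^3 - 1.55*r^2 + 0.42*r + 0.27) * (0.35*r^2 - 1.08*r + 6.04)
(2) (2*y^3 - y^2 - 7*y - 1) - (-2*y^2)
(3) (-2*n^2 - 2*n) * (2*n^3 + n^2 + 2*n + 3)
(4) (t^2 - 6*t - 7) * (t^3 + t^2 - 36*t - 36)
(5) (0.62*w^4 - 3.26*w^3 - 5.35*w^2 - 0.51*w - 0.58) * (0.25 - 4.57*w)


(1) = 0.4655*r^5 - 1.9789*r^4 + 9.8542*r^3 - 9.7211*r^2 + 2.2452*r + 1.6308
(2) = 2*y^3 + y^2 - 7*y - 1
(3) = -4*n^5 - 6*n^4 - 6*n^3 - 10*n^2 - 6*n
(4) = t^5 - 5*t^4 - 49*t^3 + 173*t^2 + 468*t + 252
(5) = -2.8334*w^5 + 15.0532*w^4 + 23.6345*w^3 + 0.9932*w^2 + 2.5231*w - 0.145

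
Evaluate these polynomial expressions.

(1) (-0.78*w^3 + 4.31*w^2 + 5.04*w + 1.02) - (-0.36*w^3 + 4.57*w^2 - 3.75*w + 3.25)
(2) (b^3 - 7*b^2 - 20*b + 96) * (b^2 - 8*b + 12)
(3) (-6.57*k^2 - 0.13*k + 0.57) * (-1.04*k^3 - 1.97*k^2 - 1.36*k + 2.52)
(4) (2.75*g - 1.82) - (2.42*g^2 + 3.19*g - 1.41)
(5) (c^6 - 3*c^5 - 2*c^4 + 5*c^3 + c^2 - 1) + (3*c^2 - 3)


(1) = -0.42*w^3 - 0.26*w^2 + 8.79*w - 2.23
(2) = b^5 - 15*b^4 + 48*b^3 + 172*b^2 - 1008*b + 1152
(3) = 6.8328*k^5 + 13.0781*k^4 + 8.5985*k^3 - 17.5025*k^2 - 1.1028*k + 1.4364
(4) = -2.42*g^2 - 0.44*g - 0.41
(5) = c^6 - 3*c^5 - 2*c^4 + 5*c^3 + 4*c^2 - 4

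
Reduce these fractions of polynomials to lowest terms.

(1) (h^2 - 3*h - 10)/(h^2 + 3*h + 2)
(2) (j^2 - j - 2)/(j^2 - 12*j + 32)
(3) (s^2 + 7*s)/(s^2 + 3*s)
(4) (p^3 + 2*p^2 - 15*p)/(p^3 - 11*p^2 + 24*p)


(1) = (h - 5)/(h + 1)
(2) = (j^2 - j - 2)/(j^2 - 12*j + 32)
(3) = (s + 7)/(s + 3)
(4) = (p + 5)/(p - 8)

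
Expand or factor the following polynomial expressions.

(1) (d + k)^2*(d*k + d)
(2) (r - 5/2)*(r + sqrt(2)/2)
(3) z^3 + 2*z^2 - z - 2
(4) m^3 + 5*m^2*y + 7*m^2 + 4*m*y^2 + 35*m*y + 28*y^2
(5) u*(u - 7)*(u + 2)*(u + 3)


(1) = d^3*k + d^3 + 2*d^2*k^2 + 2*d^2*k + d*k^3 + d*k^2
(2) = r^2 - 5*r/2 + sqrt(2)*r/2 - 5*sqrt(2)/4
(3) = (z - 1)*(z + 1)*(z + 2)
(4) = (m + 7)*(m + y)*(m + 4*y)
(5) = u^4 - 2*u^3 - 29*u^2 - 42*u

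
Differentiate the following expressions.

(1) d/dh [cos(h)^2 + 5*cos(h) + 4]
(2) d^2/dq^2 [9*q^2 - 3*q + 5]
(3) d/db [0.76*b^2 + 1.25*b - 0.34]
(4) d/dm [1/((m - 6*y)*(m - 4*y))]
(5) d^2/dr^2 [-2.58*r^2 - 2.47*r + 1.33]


(1) = -(2*cos(h) + 5)*sin(h)
(2) = 18
(3) = 1.52*b + 1.25
(4) = ((-m + 4*y)*(m - 6*y)^2 + (-m + 6*y)*(m - 4*y)^2)/((m - 6*y)^3*(m - 4*y)^3)
(5) = -5.16000000000000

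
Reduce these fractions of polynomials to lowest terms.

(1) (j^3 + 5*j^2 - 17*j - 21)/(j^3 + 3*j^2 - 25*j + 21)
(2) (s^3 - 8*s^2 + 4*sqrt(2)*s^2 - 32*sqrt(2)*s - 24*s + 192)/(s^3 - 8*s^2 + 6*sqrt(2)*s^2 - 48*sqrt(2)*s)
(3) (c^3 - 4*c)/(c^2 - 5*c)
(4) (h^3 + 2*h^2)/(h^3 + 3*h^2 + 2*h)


(1) = (j + 1)/(j - 1)
(2) = (s - 2*sqrt(2))/s
(3) = (c^2 - 4)/(c - 5)
(4) = h/(h + 1)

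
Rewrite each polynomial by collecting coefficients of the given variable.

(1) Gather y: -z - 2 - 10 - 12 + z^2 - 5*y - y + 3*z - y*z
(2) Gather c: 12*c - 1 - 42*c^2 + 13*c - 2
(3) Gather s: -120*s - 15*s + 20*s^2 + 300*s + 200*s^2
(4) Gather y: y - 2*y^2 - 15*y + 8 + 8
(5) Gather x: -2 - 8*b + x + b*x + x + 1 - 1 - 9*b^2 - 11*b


(1) = y*(-z - 6) + z^2 + 2*z - 24
(2) = -42*c^2 + 25*c - 3
(3) = 220*s^2 + 165*s
(4) = -2*y^2 - 14*y + 16
(5) = -9*b^2 - 19*b + x*(b + 2) - 2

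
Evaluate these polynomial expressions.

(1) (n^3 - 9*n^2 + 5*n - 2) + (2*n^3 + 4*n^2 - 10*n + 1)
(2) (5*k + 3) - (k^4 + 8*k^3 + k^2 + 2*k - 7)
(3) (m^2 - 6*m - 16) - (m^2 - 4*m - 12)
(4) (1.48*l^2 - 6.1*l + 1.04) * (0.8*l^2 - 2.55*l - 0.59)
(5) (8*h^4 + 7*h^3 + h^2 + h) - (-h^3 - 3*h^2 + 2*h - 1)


(1) = 3*n^3 - 5*n^2 - 5*n - 1
(2) = -k^4 - 8*k^3 - k^2 + 3*k + 10
(3) = -2*m - 4
(4) = 1.184*l^4 - 8.654*l^3 + 15.5138*l^2 + 0.947*l - 0.6136
(5) = 8*h^4 + 8*h^3 + 4*h^2 - h + 1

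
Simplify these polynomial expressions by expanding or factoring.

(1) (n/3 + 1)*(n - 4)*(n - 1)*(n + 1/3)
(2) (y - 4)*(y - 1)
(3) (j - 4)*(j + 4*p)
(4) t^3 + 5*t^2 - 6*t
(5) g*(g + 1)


(1) = n^4/3 - 5*n^3/9 - 35*n^2/9 + 25*n/9 + 4/3
(2) = y^2 - 5*y + 4
(3) = j^2 + 4*j*p - 4*j - 16*p
(4) = t*(t - 1)*(t + 6)
(5) = g^2 + g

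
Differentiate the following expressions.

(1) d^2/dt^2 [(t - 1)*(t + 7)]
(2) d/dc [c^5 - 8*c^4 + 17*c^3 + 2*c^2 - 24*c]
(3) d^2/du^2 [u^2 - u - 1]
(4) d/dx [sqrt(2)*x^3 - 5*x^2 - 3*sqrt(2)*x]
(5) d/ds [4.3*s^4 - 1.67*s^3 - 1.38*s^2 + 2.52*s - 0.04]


(1) = 2
(2) = 5*c^4 - 32*c^3 + 51*c^2 + 4*c - 24
(3) = 2
(4) = 3*sqrt(2)*x^2 - 10*x - 3*sqrt(2)
(5) = 17.2*s^3 - 5.01*s^2 - 2.76*s + 2.52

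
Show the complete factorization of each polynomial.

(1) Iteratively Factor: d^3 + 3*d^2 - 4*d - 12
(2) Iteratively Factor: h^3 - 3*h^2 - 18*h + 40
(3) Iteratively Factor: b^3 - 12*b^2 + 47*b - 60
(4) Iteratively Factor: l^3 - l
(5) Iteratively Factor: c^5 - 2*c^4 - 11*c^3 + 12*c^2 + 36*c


(1) = (d + 3)*(d^2 - 4) = (d + 2)*(d + 3)*(d - 2)
(2) = (h + 4)*(h^2 - 7*h + 10) = (h - 5)*(h + 4)*(h - 2)
(3) = (b - 4)*(b^2 - 8*b + 15) = (b - 4)*(b - 3)*(b - 5)
(4) = (l - 1)*(l^2 + l) = (l - 1)*(l + 1)*(l)
(5) = (c - 3)*(c^4 + c^3 - 8*c^2 - 12*c) = c*(c - 3)*(c^3 + c^2 - 8*c - 12) = c*(c - 3)*(c + 2)*(c^2 - c - 6) = c*(c - 3)^2*(c + 2)*(c + 2)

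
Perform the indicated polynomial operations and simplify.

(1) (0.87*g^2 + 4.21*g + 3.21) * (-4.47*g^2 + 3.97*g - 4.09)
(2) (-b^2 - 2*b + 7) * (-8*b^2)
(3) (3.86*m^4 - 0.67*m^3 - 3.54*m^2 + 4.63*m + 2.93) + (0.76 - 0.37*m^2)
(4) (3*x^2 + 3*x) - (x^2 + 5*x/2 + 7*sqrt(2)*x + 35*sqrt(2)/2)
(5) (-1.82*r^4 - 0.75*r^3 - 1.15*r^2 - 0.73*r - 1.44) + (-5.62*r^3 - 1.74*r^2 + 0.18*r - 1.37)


(1) = -3.8889*g^4 - 15.3648*g^3 - 1.1933*g^2 - 4.4752*g - 13.1289
(2) = 8*b^4 + 16*b^3 - 56*b^2
(3) = 3.86*m^4 - 0.67*m^3 - 3.91*m^2 + 4.63*m + 3.69
(4) = 2*x^2 - 7*sqrt(2)*x + x/2 - 35*sqrt(2)/2
(5) = -1.82*r^4 - 6.37*r^3 - 2.89*r^2 - 0.55*r - 2.81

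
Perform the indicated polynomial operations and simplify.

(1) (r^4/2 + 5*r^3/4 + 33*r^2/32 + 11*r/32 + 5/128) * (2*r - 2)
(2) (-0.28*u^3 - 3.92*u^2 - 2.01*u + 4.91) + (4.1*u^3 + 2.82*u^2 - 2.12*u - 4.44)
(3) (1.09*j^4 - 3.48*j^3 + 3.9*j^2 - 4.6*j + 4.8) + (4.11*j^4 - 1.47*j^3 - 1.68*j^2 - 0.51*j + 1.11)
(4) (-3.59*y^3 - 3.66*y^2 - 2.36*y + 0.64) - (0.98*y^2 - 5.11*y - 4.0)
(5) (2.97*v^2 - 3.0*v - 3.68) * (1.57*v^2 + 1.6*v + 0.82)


(1) = r^5 + 3*r^4/2 - 7*r^3/16 - 11*r^2/8 - 39*r/64 - 5/64
(2) = 3.82*u^3 - 1.1*u^2 - 4.13*u + 0.47
(3) = 5.2*j^4 - 4.95*j^3 + 2.22*j^2 - 5.11*j + 5.91
(4) = -3.59*y^3 - 4.64*y^2 + 2.75*y + 4.64
(5) = 4.6629*v^4 + 0.042*v^3 - 8.1422*v^2 - 8.348*v - 3.0176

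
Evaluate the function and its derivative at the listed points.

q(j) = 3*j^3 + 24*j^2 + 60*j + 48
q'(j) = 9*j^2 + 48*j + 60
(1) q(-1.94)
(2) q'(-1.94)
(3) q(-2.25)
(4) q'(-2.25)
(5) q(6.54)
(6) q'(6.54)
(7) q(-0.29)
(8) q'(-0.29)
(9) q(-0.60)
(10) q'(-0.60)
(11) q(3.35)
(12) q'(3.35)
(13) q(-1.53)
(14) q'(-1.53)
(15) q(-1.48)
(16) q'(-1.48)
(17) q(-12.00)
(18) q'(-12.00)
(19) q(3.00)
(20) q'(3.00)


(1) = 0.02
(2) = 0.75
(3) = 0.33
(4) = -2.44
(5) = 2306.10
(6) = 758.86
(7) = 32.55
(8) = 46.84
(9) = 19.99
(10) = 34.44
(11) = 631.13
(12) = 321.80
(13) = 1.64
(14) = 7.63
(15) = 2.04
(16) = 8.67
(17) = -2400.00
(18) = 780.00
(19) = 525.00
(20) = 285.00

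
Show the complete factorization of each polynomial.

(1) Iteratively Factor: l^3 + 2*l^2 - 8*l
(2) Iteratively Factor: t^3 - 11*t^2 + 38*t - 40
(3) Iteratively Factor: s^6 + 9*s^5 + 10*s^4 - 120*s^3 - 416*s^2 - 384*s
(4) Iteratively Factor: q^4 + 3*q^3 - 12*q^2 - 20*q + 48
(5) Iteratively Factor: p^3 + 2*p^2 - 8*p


(1) = (l)*(l^2 + 2*l - 8) = l*(l + 4)*(l - 2)
(2) = (t - 5)*(t^2 - 6*t + 8) = (t - 5)*(t - 4)*(t - 2)
(3) = (s + 4)*(s^5 + 5*s^4 - 10*s^3 - 80*s^2 - 96*s) = s*(s + 4)*(s^4 + 5*s^3 - 10*s^2 - 80*s - 96) = s*(s - 4)*(s + 4)*(s^3 + 9*s^2 + 26*s + 24) = s*(s - 4)*(s + 2)*(s + 4)*(s^2 + 7*s + 12) = s*(s - 4)*(s + 2)*(s + 4)^2*(s + 3)
(4) = (q + 3)*(q^3 - 12*q + 16) = (q - 2)*(q + 3)*(q^2 + 2*q - 8) = (q - 2)*(q + 3)*(q + 4)*(q - 2)
(5) = (p)*(p^2 + 2*p - 8) = p*(p + 4)*(p - 2)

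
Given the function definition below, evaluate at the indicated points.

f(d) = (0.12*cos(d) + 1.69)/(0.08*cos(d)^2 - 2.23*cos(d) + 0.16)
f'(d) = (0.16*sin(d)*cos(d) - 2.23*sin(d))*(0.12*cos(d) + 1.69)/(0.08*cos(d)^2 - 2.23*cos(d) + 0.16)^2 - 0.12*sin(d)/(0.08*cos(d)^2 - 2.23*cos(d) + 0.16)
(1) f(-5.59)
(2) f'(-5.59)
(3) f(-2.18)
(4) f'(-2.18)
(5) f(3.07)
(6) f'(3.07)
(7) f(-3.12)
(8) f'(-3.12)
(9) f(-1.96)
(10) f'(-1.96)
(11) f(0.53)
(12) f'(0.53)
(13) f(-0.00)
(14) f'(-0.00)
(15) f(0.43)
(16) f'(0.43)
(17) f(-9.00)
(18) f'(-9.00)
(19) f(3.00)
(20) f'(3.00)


(1) = -1.18
(2) = -1.00
(3) = 1.11
(4) = 1.51
(5) = 0.64
(6) = -0.05
(7) = 0.64
(8) = 0.01
(9) = 1.62
(10) = 3.47
(11) = -1.05
(12) = -0.62
(13) = -0.91
(14) = 0.00
(15) = -1.00
(16) = -0.45
(17) = 0.70
(18) = 0.33
(19) = 0.64
(20) = -0.10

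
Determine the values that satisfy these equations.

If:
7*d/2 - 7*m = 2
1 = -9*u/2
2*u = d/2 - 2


Then:
d = 28/9
m = 80/63
u = -2/9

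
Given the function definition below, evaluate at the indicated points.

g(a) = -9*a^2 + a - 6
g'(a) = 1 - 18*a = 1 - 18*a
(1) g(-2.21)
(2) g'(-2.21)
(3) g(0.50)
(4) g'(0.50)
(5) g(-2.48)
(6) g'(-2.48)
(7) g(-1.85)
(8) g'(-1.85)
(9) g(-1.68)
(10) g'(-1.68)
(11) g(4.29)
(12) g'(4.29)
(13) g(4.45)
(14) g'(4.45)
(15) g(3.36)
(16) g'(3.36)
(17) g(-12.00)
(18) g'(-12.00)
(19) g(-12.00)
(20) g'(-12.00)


(1) = -52.17
(2) = 40.78
(3) = -7.75
(4) = -8.00
(5) = -63.83
(6) = 45.64
(7) = -38.65
(8) = 34.30
(9) = -33.08
(10) = 31.24
(11) = -167.35
(12) = -76.22
(13) = -179.77
(14) = -79.10
(15) = -104.25
(16) = -59.48
(17) = -1314.00
(18) = 217.00
(19) = -1314.00
(20) = 217.00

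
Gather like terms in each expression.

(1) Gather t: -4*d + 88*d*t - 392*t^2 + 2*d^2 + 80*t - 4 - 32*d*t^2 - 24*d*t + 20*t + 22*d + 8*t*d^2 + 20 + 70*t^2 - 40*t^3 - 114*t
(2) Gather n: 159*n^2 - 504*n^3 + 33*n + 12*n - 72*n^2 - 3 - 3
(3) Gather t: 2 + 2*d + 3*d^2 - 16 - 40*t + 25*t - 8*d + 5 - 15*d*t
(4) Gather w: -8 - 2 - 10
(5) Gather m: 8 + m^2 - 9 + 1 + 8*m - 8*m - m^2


(1) = 2*d^2 + 18*d - 40*t^3 + t^2*(-32*d - 322) + t*(8*d^2 + 64*d - 14) + 16
(2) = -504*n^3 + 87*n^2 + 45*n - 6
(3) = 3*d^2 - 6*d + t*(-15*d - 15) - 9
(4) = -20
(5) = 0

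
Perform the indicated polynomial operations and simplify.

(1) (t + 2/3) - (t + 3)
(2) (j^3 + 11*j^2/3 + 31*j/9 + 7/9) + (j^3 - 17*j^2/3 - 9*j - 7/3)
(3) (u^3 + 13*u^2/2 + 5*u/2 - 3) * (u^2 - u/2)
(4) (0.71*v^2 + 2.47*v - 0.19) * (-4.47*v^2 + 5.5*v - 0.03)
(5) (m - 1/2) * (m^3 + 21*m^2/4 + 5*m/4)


(1) = -7/3
(2) = 2*j^3 - 2*j^2 - 50*j/9 - 14/9
(3) = u^5 + 6*u^4 - 3*u^3/4 - 17*u^2/4 + 3*u/2
(4) = -3.1737*v^4 - 7.1359*v^3 + 14.413*v^2 - 1.1191*v + 0.0057
(5) = m^4 + 19*m^3/4 - 11*m^2/8 - 5*m/8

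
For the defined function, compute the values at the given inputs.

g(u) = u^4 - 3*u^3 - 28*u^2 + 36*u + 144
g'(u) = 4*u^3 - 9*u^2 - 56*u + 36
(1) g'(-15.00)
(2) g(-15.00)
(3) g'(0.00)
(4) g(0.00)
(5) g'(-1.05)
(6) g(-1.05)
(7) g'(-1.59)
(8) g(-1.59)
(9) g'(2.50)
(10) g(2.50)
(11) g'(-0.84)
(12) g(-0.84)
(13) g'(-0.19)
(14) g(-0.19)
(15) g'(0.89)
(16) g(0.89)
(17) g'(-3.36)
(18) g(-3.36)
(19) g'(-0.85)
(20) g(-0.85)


(1) = -14649.00
(2) = 54054.00
(3) = 36.00
(4) = 144.00
(5) = 80.25
(6) = 80.02
(7) = 86.21
(8) = 34.42
(9) = -97.75
(10) = 51.19
(11) = 74.32
(12) = 96.28
(13) = 46.29
(14) = 136.17
(15) = -18.15
(16) = 152.37
(17) = -29.18
(18) = -51.81
(19) = 74.64
(20) = 95.53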